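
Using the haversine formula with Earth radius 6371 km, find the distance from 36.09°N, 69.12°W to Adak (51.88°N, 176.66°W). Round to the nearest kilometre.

7979 km

Δλ = -176.66 − -69.12 = -107.54°.
Δφ = 51.88 − 36.09 = 15.79°.
a = sin²(Δφ/2) + cos φ₁ · cos φ₂ · sin²(Δλ/2) = 0.343458.
c = 2·atan2(√a, √(1−a)) = 1.25236 rad → d = 6371·c ≈ 7978.77 km.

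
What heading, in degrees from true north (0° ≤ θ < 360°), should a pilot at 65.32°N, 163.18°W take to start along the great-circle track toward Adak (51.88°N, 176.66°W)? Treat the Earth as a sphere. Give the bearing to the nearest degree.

214°

Δλ = -176.66 − -163.18 = -13.48°.
θ = atan2( sin Δλ · cos φ₂ , cos φ₁ · sin φ₂ − sin φ₁ · cos φ₂ · cos Δλ )
  = atan2(-0.14390, -0.21697) = -146.447° → normalised to [0°, 360°): 213.553°.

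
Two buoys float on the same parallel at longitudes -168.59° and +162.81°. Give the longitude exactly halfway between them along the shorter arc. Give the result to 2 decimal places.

+177.11°

Signed shortest Δλ from -168.59° to +162.81° is -28.60°.
Midpoint longitude = -168.59° + (-28.60°)/2 = -168.59° − 14.30° = -182.89°.
Normalise into (−180°, 180°]: +177.11°.
(The naïve average (-168.59 + +162.81)/2 = -2.89° is on the wrong side of the globe.)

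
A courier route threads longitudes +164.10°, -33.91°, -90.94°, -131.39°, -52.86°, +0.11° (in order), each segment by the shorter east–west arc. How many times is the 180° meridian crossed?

Leg 1: +164.10° → -33.91°, shortest Δλ = 161.99° (east) — crosses 180°.
Leg 2: -33.91° → -90.94°, shortest Δλ = -57.03° (west) — does not cross 180°.
Leg 3: -90.94° → -131.39°, shortest Δλ = -40.45° (west) — does not cross 180°.
Leg 4: -131.39° → -52.86°, shortest Δλ = 78.53° (east) — does not cross 180°.
Leg 5: -52.86° → +0.11°, shortest Δλ = 52.97° (east) — does not cross 180°.
Total crossings: 1.

1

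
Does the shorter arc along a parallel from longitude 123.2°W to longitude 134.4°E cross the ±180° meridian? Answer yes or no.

Yes

Naïve |134.4 − -123.2| = 257.6° > 180°, so the shorter arc goes the other way round — across 180°.
Signed shortest Δλ = ((134.4 − -123.2 + 180) mod 360) − 180 = -102.4°.
Going west by 102.4° from -123.2° passes through 180° before reaching +134.4°.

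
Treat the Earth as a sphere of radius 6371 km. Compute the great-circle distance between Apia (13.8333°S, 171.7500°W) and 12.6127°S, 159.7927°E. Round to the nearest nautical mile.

1664 nmi

Δλ = 159.7927 − -171.7500 = 331.5427°; wrapped into (−180°, 180°]: -28.4573°.
Δφ = -12.6127 − -13.8333 = 1.2206°.
a = sin²(Δφ/2) + cos φ₁ · cos φ₂ · sin²(Δλ/2) = 0.057359.
c = 2·atan2(√a, √(1−a)) = 0.48370 rad → d = 6371·c ≈ 3081.64 km ≈ 1663.95 nmi.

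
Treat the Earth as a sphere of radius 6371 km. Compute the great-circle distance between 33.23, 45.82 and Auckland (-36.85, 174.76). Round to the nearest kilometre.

15404 km

Δλ = 174.76 − 45.82 = 128.94°.
Δφ = -36.85 − 33.23 = -70.08°.
a = sin²(Δφ/2) + cos φ₁ · cos φ₂ · sin²(Δλ/2) = 0.874672.
c = 2·atan2(√a, √(1−a)) = 2.41787 rad → d = 6371·c ≈ 15404.22 km.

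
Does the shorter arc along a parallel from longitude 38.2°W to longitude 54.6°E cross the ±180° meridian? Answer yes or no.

Signed shortest Δλ = ((54.6 − -38.2 + 180) mod 360) − 180 = 92.8°.
Going east by 92.8° from -38.2° reaches +54.6° without touching 180°.

No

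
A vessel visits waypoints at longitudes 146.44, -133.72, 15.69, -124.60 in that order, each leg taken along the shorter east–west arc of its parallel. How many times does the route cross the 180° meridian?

1

Leg 1: +146.44° → -133.72°, shortest Δλ = 79.84° (east) — crosses 180°.
Leg 2: -133.72° → +15.69°, shortest Δλ = 149.41° (east) — does not cross 180°.
Leg 3: +15.69° → -124.60°, shortest Δλ = -140.29° (west) — does not cross 180°.
Total crossings: 1.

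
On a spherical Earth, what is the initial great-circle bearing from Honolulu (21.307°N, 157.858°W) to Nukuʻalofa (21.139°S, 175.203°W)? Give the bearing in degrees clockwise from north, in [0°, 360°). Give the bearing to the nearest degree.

Δλ = -175.203 − -157.858 = -17.345°.
θ = atan2( sin Δλ · cos φ₂ , cos φ₁ · sin φ₂ − sin φ₁ · cos φ₂ · cos Δλ )
  = atan2(-0.27806, -0.65948) = -157.138° → normalised to [0°, 360°): 202.862°.

203°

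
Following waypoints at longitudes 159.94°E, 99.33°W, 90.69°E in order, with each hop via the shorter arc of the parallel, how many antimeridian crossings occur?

Leg 1: +159.94° → -99.33°, shortest Δλ = 100.73° (east) — crosses 180°.
Leg 2: -99.33° → +90.69°, shortest Δλ = -169.98° (west) — crosses 180°.
Total crossings: 2.

2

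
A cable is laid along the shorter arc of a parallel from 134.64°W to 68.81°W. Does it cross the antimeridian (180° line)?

Signed shortest Δλ = ((-68.81 − -134.64 + 180) mod 360) − 180 = 65.83°.
Going east by 65.83° from -134.64° reaches -68.81° without touching 180°.

No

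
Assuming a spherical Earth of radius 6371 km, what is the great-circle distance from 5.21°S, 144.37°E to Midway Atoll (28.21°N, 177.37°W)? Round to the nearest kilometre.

Δλ = -177.37 − 144.37 = -321.74°; wrapped into (−180°, 180°]: 38.26°.
Δφ = 28.21 − -5.21 = 33.42°.
a = sin²(Δφ/2) + cos φ₁ · cos φ₂ · sin²(Δλ/2) = 0.176920.
c = 2·atan2(√a, √(1−a)) = 0.86826 rad → d = 6371·c ≈ 5531.65 km.

5532 km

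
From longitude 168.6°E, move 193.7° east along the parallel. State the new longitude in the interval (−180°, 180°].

Start at +168.6°; shift +193.7° → +362.3°.
+362.3° lies outside (−180°, 180°]; subtract 360° → +2.3°.

2.3°E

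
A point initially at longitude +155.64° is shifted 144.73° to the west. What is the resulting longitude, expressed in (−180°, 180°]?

Start at +155.64°; shift −144.73° → +10.91°.
+10.91° already lies in (−180°, 180°].

+10.91°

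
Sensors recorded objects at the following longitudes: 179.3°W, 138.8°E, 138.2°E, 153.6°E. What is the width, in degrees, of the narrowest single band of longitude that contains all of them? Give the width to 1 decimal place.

Sort the longitudes: -179.3°, +138.2°, +138.8°, +153.6°.
Eastward gaps between consecutive values (wrapping around): 317.5°, 0.6°, 14.8°, 27.1°.
Largest gap = 317.5° ⇒ minimal covering band is its complement: 360° − 317.5° = 42.5°.
Band runs from +138.2° eastward to -179.3°, crossing the antimeridian.

42.5°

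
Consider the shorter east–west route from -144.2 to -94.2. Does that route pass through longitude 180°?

No

Signed shortest Δλ = ((-94.2 − -144.2 + 180) mod 360) − 180 = 50.0°.
Going east by 50.0° from -144.2° reaches -94.2° without touching 180°.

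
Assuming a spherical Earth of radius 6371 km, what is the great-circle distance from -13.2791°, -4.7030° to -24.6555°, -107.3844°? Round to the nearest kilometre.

Δλ = -107.3844 − -4.7030 = -102.6814°.
Δφ = -24.6555 − -13.2791 = -11.3764°.
a = sin²(Δφ/2) + cos φ₁ · cos φ₂ · sin²(Δλ/2) = 0.549181.
c = 2·atan2(√a, √(1−a)) = 1.66932 rad → d = 6371·c ≈ 10635.22 km.

10635 km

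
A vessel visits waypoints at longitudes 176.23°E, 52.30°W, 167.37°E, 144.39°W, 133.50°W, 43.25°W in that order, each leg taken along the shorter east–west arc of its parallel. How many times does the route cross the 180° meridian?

Leg 1: +176.23° → -52.30°, shortest Δλ = 131.47° (east) — crosses 180°.
Leg 2: -52.30° → +167.37°, shortest Δλ = -140.33° (west) — crosses 180°.
Leg 3: +167.37° → -144.39°, shortest Δλ = 48.24° (east) — crosses 180°.
Leg 4: -144.39° → -133.50°, shortest Δλ = 10.89° (east) — does not cross 180°.
Leg 5: -133.50° → -43.25°, shortest Δλ = 90.25° (east) — does not cross 180°.
Total crossings: 3.

3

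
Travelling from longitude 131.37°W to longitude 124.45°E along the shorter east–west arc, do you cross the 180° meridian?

Naïve |124.45 − -131.37| = 255.82° > 180°, so the shorter arc goes the other way round — across 180°.
Signed shortest Δλ = ((124.45 − -131.37 + 180) mod 360) − 180 = -104.18°.
Going west by 104.18° from -131.37° passes through 180° before reaching +124.45°.

Yes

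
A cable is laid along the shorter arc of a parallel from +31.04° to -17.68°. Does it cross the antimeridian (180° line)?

Signed shortest Δλ = ((-17.68 − 31.04 + 180) mod 360) − 180 = -48.72°.
Going west by 48.72° from +31.04° reaches -17.68° without touching 180°.

No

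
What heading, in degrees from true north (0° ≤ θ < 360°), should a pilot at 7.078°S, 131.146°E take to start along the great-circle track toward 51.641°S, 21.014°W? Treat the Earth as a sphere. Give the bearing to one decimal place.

198.9°

Δλ = -21.014 − 131.146 = -152.160°.
θ = atan2( sin Δλ · cos φ₂ , cos φ₁ · sin φ₂ − sin φ₁ · cos φ₂ · cos Δλ )
  = atan2(-0.28982, -0.84578) = -161.085° → normalised to [0°, 360°): 198.915°.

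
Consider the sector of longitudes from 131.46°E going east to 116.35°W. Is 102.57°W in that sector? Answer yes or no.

Band width going east from +131.46° to -116.35°: ((-116.35 − 131.46) mod 360) = 112.19°.
Offset of -102.57° east of the west edge: ((-102.57 − 131.46) mod 360) = 125.97°.
125.97° > 112.19° ⇒ outside.

No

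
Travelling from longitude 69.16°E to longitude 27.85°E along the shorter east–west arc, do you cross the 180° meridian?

Signed shortest Δλ = ((27.85 − 69.16 + 180) mod 360) − 180 = -41.31°.
Going west by 41.31° from +69.16° reaches +27.85° without touching 180°.

No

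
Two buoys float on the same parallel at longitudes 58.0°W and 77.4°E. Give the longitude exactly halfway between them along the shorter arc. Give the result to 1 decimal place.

9.7°E

Signed shortest Δλ from -58.0° to +77.4° is +135.4°.
Midpoint longitude = -58.0° + (+135.4°)/2 = -58.0° + 67.7° = +9.7°.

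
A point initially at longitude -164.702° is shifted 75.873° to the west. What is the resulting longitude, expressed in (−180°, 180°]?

Start at -164.702°; shift −75.873° → -240.575°.
-240.575° lies outside (−180°, 180°]; add 360° → +119.425°.

+119.425°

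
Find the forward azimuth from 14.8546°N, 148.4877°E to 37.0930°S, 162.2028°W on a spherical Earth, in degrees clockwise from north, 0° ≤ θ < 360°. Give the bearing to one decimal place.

139.8°

Δλ = -162.2028 − 148.4877 = -310.6905°; wrapped into (−180°, 180°]: 49.3095°.
θ = atan2( sin Δλ · cos φ₂ , cos φ₁ · sin φ₂ − sin φ₁ · cos φ₂ · cos Δλ )
  = atan2(0.60482, -0.71628) = 139.823° → normalised to [0°, 360°): 139.823°.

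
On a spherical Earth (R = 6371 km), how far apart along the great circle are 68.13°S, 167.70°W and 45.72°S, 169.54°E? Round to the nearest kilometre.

2811 km

Δλ = 169.54 − -167.70 = 337.24°; wrapped into (−180°, 180°]: -22.76°.
Δφ = -45.72 − -68.13 = 22.41°.
a = sin²(Δφ/2) + cos φ₁ · cos φ₂ · sin²(Δλ/2) = 0.047886.
c = 2·atan2(√a, √(1−a)) = 0.44123 rad → d = 6371·c ≈ 2811.05 km.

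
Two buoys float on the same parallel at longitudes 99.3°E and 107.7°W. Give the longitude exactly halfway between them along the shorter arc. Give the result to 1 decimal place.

Signed shortest Δλ from +99.3° to -107.7° is +153.0°.
Midpoint longitude = +99.3° + (+153.0°)/2 = +99.3° + 76.5° = +175.8°.
(The naïve average (+99.3 + -107.7)/2 = -4.2° is on the wrong side of the globe.)

175.8°E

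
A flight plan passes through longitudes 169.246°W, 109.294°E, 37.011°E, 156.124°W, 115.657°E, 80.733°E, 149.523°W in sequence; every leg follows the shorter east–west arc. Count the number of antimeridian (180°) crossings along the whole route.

4

Leg 1: -169.246° → +109.294°, shortest Δλ = -81.46° (west) — crosses 180°.
Leg 2: +109.294° → +37.011°, shortest Δλ = -72.283° (west) — does not cross 180°.
Leg 3: +37.011° → -156.124°, shortest Δλ = 166.865° (east) — crosses 180°.
Leg 4: -156.124° → +115.657°, shortest Δλ = -88.219° (west) — crosses 180°.
Leg 5: +115.657° → +80.733°, shortest Δλ = -34.924° (west) — does not cross 180°.
Leg 6: +80.733° → -149.523°, shortest Δλ = 129.744° (east) — crosses 180°.
Total crossings: 4.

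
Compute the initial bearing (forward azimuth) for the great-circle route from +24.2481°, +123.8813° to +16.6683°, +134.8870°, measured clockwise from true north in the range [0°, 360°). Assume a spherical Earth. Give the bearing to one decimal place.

Δλ = 134.8870 − 123.8813 = 11.0057°.
θ = atan2( sin Δλ · cos φ₂ , cos φ₁ · sin φ₂ − sin φ₁ · cos φ₂ · cos Δλ )
  = atan2(0.18289, -0.12467) = 124.282° → normalised to [0°, 360°): 124.282°.

124.3°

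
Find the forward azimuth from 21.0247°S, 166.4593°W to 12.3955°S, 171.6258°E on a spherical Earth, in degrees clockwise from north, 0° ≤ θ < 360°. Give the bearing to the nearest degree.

289°

Δλ = 171.6258 − -166.4593 = 338.0851°; wrapped into (−180°, 180°]: -21.9149°.
θ = atan2( sin Δλ · cos φ₂ , cos φ₁ · sin φ₂ − sin φ₁ · cos φ₂ · cos Δλ )
  = atan2(-0.36453, 0.12472) = -71.112° → normalised to [0°, 360°): 288.888°.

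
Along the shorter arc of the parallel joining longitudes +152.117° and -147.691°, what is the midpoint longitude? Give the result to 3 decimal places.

-177.787°

Signed shortest Δλ from +152.117° to -147.691° is +60.192°.
Midpoint longitude = +152.117° + (+60.192°)/2 = +152.117° + 30.096° = +182.213°.
Normalise into (−180°, 180°]: -177.787°.
(The naïve average (+152.117 + -147.691)/2 = 2.213° is on the wrong side of the globe.)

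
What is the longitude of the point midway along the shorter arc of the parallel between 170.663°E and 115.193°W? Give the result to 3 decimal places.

152.265°W

Signed shortest Δλ from +170.663° to -115.193° is +74.144°.
Midpoint longitude = +170.663° + (+74.144°)/2 = +170.663° + 37.072° = +207.735°.
Normalise into (−180°, 180°]: -152.265°.
(The naïve average (+170.663 + -115.193)/2 = 27.735° is on the wrong side of the globe.)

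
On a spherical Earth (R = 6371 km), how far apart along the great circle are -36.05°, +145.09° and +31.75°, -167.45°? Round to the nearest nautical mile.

4868 nmi

Δλ = -167.45 − 145.09 = -312.54°; wrapped into (−180°, 180°]: 47.46°.
Δφ = 31.75 − -36.05 = 67.80°.
a = sin²(Δφ/2) + cos φ₁ · cos φ₂ · sin²(Δλ/2) = 0.422421.
c = 2·atan2(√a, √(1−a)) = 1.41501 rad → d = 6371·c ≈ 9015.02 km ≈ 4867.72 nmi.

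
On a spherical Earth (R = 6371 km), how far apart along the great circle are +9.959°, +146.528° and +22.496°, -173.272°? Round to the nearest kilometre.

Δλ = -173.272 − 146.528 = -319.800°; wrapped into (−180°, 180°]: 40.200°.
Δφ = 22.496 − 9.959 = 12.537°.
a = sin²(Δφ/2) + cos φ₁ · cos φ₂ · sin²(Δλ/2) = 0.119393.
c = 2·atan2(√a, √(1−a)) = 0.70561 rad → d = 6371·c ≈ 4495.46 km.

4495 km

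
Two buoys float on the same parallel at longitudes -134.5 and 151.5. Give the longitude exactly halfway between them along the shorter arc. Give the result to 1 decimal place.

Signed shortest Δλ from -134.5° to +151.5° is -74.0°.
Midpoint longitude = -134.5° + (-74.0°)/2 = -134.5° − 37.0° = -171.5°.
(The naïve average (-134.5 + +151.5)/2 = 8.5° is on the wrong side of the globe.)

-171.5°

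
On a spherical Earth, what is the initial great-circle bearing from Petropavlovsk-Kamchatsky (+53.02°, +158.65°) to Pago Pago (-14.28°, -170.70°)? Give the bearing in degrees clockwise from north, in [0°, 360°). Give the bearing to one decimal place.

Δλ = -170.70 − 158.65 = -329.35°; wrapped into (−180°, 180°]: 30.65°.
θ = atan2( sin Δλ · cos φ₂ , cos φ₁ · sin φ₂ − sin φ₁ · cos φ₂ · cos Δλ )
  = atan2(0.49404, -0.81439) = 148.757° → normalised to [0°, 360°): 148.757°.

148.8°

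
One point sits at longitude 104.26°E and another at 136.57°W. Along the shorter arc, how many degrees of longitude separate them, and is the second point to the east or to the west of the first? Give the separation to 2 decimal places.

Raw difference: -136.57 − 104.26 = -240.83°.
Normalise into (−180°, 180°]: -240.83° + 360° = 119.17°.
Positive ⇒ the second point lies to the east; separation 119.17°.

119.17° east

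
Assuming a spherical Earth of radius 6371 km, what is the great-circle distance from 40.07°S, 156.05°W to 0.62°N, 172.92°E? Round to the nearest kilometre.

5510 km

Δλ = 172.92 − -156.05 = 328.97°; wrapped into (−180°, 180°]: -31.03°.
Δφ = 0.62 − -40.07 = 40.69°.
a = sin²(Δφ/2) + cos φ₁ · cos φ₂ · sin²(Δλ/2) = 0.175628.
c = 2·atan2(√a, √(1−a)) = 0.86486 rad → d = 6371·c ≈ 5510.04 km.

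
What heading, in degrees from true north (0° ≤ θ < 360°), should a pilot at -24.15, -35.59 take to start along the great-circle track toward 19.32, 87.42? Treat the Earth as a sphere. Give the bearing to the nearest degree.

83°

Δλ = 87.42 − -35.59 = 123.01°.
θ = atan2( sin Δλ · cos φ₂ , cos φ₁ · sin φ₂ − sin φ₁ · cos φ₂ · cos Δλ )
  = atan2(0.79135, 0.09155) = 83.401° → normalised to [0°, 360°): 83.401°.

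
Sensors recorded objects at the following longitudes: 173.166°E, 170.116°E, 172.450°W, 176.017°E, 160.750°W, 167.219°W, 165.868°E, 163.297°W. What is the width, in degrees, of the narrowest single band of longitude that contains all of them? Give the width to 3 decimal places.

33.382°

Sort the longitudes: -172.450°, -167.219°, -163.297°, -160.750°, +165.868°, +170.116°, +173.166°, +176.017°.
Eastward gaps between consecutive values (wrapping around): 5.231°, 3.922°, 2.547°, 326.618°, 4.248°, 3.050°, 2.851°, 11.533°.
Largest gap = 326.618° ⇒ minimal covering band is its complement: 360° − 326.618° = 33.382°.
Band runs from +165.868° eastward to -160.750°, crossing the antimeridian.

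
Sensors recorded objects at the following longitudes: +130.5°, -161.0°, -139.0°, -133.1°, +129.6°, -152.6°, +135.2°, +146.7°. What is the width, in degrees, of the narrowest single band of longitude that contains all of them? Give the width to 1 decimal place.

97.3°

Sort the longitudes: -161.0°, -152.6°, -139.0°, -133.1°, +129.6°, +130.5°, +135.2°, +146.7°.
Eastward gaps between consecutive values (wrapping around): 8.4°, 13.6°, 5.9°, 262.7°, 0.9°, 4.7°, 11.5°, 52.3°.
Largest gap = 262.7° ⇒ minimal covering band is its complement: 360° − 262.7° = 97.3°.
Band runs from +129.6° eastward to -133.1°, crossing the antimeridian.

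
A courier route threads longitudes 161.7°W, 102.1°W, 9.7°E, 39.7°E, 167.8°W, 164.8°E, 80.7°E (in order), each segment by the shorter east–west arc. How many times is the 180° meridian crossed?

Leg 1: -161.7° → -102.1°, shortest Δλ = 59.6° (east) — does not cross 180°.
Leg 2: -102.1° → +9.7°, shortest Δλ = 111.8° (east) — does not cross 180°.
Leg 3: +9.7° → +39.7°, shortest Δλ = 30.0° (east) — does not cross 180°.
Leg 4: +39.7° → -167.8°, shortest Δλ = 152.5° (east) — crosses 180°.
Leg 5: -167.8° → +164.8°, shortest Δλ = -27.4° (west) — crosses 180°.
Leg 6: +164.8° → +80.7°, shortest Δλ = -84.1° (west) — does not cross 180°.
Total crossings: 2.

2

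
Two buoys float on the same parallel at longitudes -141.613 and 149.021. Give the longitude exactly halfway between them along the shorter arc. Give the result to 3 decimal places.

Signed shortest Δλ from -141.613° to +149.021° is -69.366°.
Midpoint longitude = -141.613° + (-69.366°)/2 = -141.613° − 34.683° = -176.296°.
(The naïve average (-141.613 + +149.021)/2 = 3.704° is on the wrong side of the globe.)

-176.296°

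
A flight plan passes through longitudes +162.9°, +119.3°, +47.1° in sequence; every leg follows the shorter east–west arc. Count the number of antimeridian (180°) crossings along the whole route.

Leg 1: +162.9° → +119.3°, shortest Δλ = -43.6° (west) — does not cross 180°.
Leg 2: +119.3° → +47.1°, shortest Δλ = -72.2° (west) — does not cross 180°.
Total crossings: 0.

0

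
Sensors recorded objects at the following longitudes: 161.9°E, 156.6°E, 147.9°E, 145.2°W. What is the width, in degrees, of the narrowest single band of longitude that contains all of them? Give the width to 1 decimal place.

Sort the longitudes: -145.2°, +147.9°, +156.6°, +161.9°.
Eastward gaps between consecutive values (wrapping around): 293.1°, 8.7°, 5.3°, 52.9°.
Largest gap = 293.1° ⇒ minimal covering band is its complement: 360° − 293.1° = 66.9°.
Band runs from +147.9° eastward to -145.2°, crossing the antimeridian.

66.9°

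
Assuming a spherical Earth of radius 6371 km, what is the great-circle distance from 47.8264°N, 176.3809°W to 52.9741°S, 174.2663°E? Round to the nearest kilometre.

Δλ = 174.2663 − -176.3809 = 350.6472°; wrapped into (−180°, 180°]: -9.3528°.
Δφ = -52.9741 − 47.8264 = -100.8005°.
a = sin²(Δφ/2) + cos φ₁ · cos φ₂ · sin²(Δλ/2) = 0.596382.
c = 2·atan2(√a, √(1−a)) = 1.76477 rad → d = 6371·c ≈ 11243.38 km.

11243 km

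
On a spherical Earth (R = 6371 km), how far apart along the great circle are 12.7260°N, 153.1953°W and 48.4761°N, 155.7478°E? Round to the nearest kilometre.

6133 km

Δλ = 155.7478 − -153.1953 = 308.9431°; wrapped into (−180°, 180°]: -51.0569°.
Δφ = 48.4761 − 12.7260 = 35.7501°.
a = sin²(Δφ/2) + cos φ₁ · cos φ₂ · sin²(Δλ/2) = 0.214313.
c = 2·atan2(√a, √(1−a)) = 0.96262 rad → d = 6371·c ≈ 6132.83 km.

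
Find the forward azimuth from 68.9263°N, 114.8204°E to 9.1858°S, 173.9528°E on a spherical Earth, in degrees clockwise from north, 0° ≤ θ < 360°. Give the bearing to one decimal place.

122.0°

Δλ = 173.9528 − 114.8204 = 59.1324°.
θ = atan2( sin Δλ · cos φ₂ , cos φ₁ · sin φ₂ − sin φ₁ · cos φ₂ · cos Δλ )
  = atan2(0.84735, -0.53000) = 122.025° → normalised to [0°, 360°): 122.025°.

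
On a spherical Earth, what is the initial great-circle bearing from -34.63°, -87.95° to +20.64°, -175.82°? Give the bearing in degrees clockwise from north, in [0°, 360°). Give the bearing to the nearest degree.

Δλ = -175.82 − -87.95 = -87.87°.
θ = atan2( sin Δλ · cos φ₂ , cos φ₁ · sin φ₂ − sin φ₁ · cos φ₂ · cos Δλ )
  = atan2(-0.93517, 0.30981) = -71.670° → normalised to [0°, 360°): 288.330°.

288°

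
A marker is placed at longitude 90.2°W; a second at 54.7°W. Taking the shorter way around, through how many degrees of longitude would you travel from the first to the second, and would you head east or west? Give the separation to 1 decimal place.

35.5° east

Raw difference: -54.7 − -90.2 = 35.5°.
Normalise into (−180°, 180°]: 35.5° stays 35.5°.
Positive ⇒ the second point lies to the east; separation 35.5°.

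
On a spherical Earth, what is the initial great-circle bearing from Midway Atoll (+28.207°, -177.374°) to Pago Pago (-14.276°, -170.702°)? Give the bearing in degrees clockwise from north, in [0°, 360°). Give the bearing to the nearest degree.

170°

Δλ = -170.702 − -177.374 = 6.672°.
θ = atan2( sin Δλ · cos φ₂ , cos φ₁ · sin φ₂ − sin φ₁ · cos φ₂ · cos Δλ )
  = atan2(0.11260, -0.67227) = 170.492° → normalised to [0°, 360°): 170.492°.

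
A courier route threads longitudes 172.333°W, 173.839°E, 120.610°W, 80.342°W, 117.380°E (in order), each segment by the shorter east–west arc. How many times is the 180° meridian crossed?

3

Leg 1: -172.333° → +173.839°, shortest Δλ = -13.828° (west) — crosses 180°.
Leg 2: +173.839° → -120.610°, shortest Δλ = 65.551° (east) — crosses 180°.
Leg 3: -120.610° → -80.342°, shortest Δλ = 40.268° (east) — does not cross 180°.
Leg 4: -80.342° → +117.380°, shortest Δλ = -162.278° (west) — crosses 180°.
Total crossings: 3.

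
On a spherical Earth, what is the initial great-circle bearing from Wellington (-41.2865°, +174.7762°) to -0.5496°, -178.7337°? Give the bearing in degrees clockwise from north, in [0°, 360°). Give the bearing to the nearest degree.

10°

Δλ = -178.7337 − 174.7762 = -353.5099°; wrapped into (−180°, 180°]: 6.4901°.
θ = atan2( sin Δλ · cos φ₂ , cos φ₁ · sin φ₂ − sin φ₁ · cos φ₂ · cos Δλ )
  = atan2(0.11303, 0.64836) = 9.889° → normalised to [0°, 360°): 9.889°.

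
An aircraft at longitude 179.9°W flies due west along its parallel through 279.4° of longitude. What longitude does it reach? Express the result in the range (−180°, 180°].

99.3°W

Start at -179.9°; shift −279.4° → -459.3°.
-459.3° lies outside (−180°, 180°]; add 360° → -99.3°.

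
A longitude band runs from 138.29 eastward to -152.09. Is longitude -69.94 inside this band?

Band width going east from +138.29° to -152.09°: ((-152.09 − 138.29) mod 360) = 69.62°.
Offset of -69.94° east of the west edge: ((-69.94 − 138.29) mod 360) = 151.77°.
151.77° > 69.62° ⇒ outside.

No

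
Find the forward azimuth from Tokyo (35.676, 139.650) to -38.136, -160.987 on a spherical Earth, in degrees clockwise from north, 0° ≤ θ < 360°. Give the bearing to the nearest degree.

137°

Δλ = -160.987 − 139.650 = -300.637°; wrapped into (−180°, 180°]: 59.363°.
θ = atan2( sin Δλ · cos φ₂ , cos φ₁ · sin φ₂ − sin φ₁ · cos φ₂ · cos Δλ )
  = atan2(0.67676, -0.73540) = 137.378° → normalised to [0°, 360°): 137.378°.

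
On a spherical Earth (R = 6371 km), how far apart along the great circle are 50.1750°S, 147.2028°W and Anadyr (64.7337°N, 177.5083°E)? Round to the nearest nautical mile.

Δλ = 177.5083 − -147.2028 = 324.7111°; wrapped into (−180°, 180°]: -35.2889°.
Δφ = 64.7337 − -50.1750 = 114.9087°.
a = sin²(Δφ/2) + cos φ₁ · cos φ₂ · sin²(Δλ/2) = 0.735702.
c = 2·atan2(√a, √(1−a)) = 2.06168 rad → d = 6371·c ≈ 13134.95 km ≈ 7092.30 nmi.

7092 nmi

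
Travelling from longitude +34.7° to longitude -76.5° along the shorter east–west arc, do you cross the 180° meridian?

No

Signed shortest Δλ = ((-76.5 − 34.7 + 180) mod 360) − 180 = -111.2°.
Going west by 111.2° from +34.7° reaches -76.5° without touching 180°.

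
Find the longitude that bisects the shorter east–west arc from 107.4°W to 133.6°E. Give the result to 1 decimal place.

Signed shortest Δλ from -107.4° to +133.6° is -119.0°.
Midpoint longitude = -107.4° + (-119.0°)/2 = -107.4° − 59.5° = -166.9°.
(The naïve average (-107.4 + +133.6)/2 = 13.1° is on the wrong side of the globe.)

166.9°W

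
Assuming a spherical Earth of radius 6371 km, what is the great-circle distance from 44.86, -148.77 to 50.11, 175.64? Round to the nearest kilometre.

2710 km

Δλ = 175.64 − -148.77 = 324.41°; wrapped into (−180°, 180°]: -35.59°.
Δφ = 50.11 − 44.86 = 5.25°.
a = sin²(Δφ/2) + cos φ₁ · cos φ₂ · sin²(Δλ/2) = 0.044555.
c = 2·atan2(√a, √(1−a)) = 0.42536 rad → d = 6371·c ≈ 2709.98 km.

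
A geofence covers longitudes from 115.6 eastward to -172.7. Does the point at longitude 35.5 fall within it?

No

Band width going east from +115.6° to -172.7°: ((-172.7 − 115.6) mod 360) = 71.7°.
Offset of +35.5° east of the west edge: ((35.5 − 115.6) mod 360) = 279.9°.
279.9° > 71.7° ⇒ outside.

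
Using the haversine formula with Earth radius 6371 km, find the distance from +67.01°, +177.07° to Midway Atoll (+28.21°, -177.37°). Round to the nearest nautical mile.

2338 nmi

Δλ = -177.37 − 177.07 = -354.44°; wrapped into (−180°, 180°]: 5.56°.
Δφ = 28.21 − 67.01 = -38.80°.
a = sin²(Δφ/2) + cos φ₁ · cos φ₂ · sin²(Δλ/2) = 0.111141.
c = 2·atan2(√a, √(1−a)) = 0.67977 rad → d = 6371·c ≈ 4330.80 km ≈ 2338.45 nmi.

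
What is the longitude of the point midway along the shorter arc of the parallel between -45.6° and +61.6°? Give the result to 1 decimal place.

+8.0°

Signed shortest Δλ from -45.6° to +61.6° is +107.2°.
Midpoint longitude = -45.6° + (+107.2°)/2 = -45.6° + 53.6° = +8.0°.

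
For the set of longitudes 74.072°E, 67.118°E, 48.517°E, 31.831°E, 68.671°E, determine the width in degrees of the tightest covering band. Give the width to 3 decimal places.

42.241°

Sort the longitudes: +31.831°, +48.517°, +67.118°, +68.671°, +74.072°.
Eastward gaps between consecutive values (wrapping around): 16.686°, 18.601°, 1.553°, 5.401°, 317.759°.
Largest gap = 317.759° ⇒ minimal covering band is its complement: 360° − 317.759° = 42.241°.
Band runs from +31.831° eastward to +74.072°.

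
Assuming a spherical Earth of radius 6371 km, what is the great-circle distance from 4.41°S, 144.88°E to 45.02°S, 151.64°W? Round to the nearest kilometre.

Δλ = -151.64 − 144.88 = -296.52°; wrapped into (−180°, 180°]: 63.48°.
Δφ = -45.02 − -4.41 = -40.61°.
a = sin²(Δφ/2) + cos φ₁ · cos φ₂ · sin²(Δλ/2) = 0.315462.
c = 2·atan2(√a, √(1−a)) = 1.19278 rad → d = 6371·c ≈ 7599.21 km.

7599 km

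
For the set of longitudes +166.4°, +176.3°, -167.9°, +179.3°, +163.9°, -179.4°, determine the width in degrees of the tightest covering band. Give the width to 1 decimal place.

28.2°

Sort the longitudes: -179.4°, -167.9°, +163.9°, +166.4°, +176.3°, +179.3°.
Eastward gaps between consecutive values (wrapping around): 11.5°, 331.8°, 2.5°, 9.9°, 3.0°, 1.3°.
Largest gap = 331.8° ⇒ minimal covering band is its complement: 360° − 331.8° = 28.2°.
Band runs from +163.9° eastward to -167.9°, crossing the antimeridian.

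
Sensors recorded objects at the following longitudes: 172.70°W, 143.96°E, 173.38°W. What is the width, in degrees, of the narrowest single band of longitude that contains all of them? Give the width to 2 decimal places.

43.34°

Sort the longitudes: -173.38°, -172.70°, +143.96°.
Eastward gaps between consecutive values (wrapping around): 0.68°, 316.66°, 42.66°.
Largest gap = 316.66° ⇒ minimal covering band is its complement: 360° − 316.66° = 43.34°.
Band runs from +143.96° eastward to -172.70°, crossing the antimeridian.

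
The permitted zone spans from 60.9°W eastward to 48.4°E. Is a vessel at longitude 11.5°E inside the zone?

Band width going east from -60.9° to +48.4°: ((48.4 − -60.9) mod 360) = 109.3°.
Offset of +11.5° east of the west edge: ((11.5 − -60.9) mod 360) = 72.4°.
72.4° ≤ 109.3° ⇒ inside.

Yes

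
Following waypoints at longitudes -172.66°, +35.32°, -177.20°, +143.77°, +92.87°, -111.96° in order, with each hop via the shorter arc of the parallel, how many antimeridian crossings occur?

Leg 1: -172.66° → +35.32°, shortest Δλ = -152.02° (west) — crosses 180°.
Leg 2: +35.32° → -177.20°, shortest Δλ = 147.48° (east) — crosses 180°.
Leg 3: -177.20° → +143.77°, shortest Δλ = -39.03° (west) — crosses 180°.
Leg 4: +143.77° → +92.87°, shortest Δλ = -50.9° (west) — does not cross 180°.
Leg 5: +92.87° → -111.96°, shortest Δλ = 155.17° (east) — crosses 180°.
Total crossings: 4.

4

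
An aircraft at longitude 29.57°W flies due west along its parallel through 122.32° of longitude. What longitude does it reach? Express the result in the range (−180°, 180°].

151.89°W

Start at -29.57°; shift −122.32° → -151.89°.
-151.89° already lies in (−180°, 180°].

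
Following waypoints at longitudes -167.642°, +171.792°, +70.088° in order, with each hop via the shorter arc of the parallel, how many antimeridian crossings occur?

Leg 1: -167.642° → +171.792°, shortest Δλ = -20.566° (west) — crosses 180°.
Leg 2: +171.792° → +70.088°, shortest Δλ = -101.704° (west) — does not cross 180°.
Total crossings: 1.

1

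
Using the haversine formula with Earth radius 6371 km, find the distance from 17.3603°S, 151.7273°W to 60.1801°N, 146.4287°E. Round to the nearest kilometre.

Δλ = 146.4287 − -151.7273 = 298.1560°; wrapped into (−180°, 180°]: -61.8440°.
Δφ = 60.1801 − -17.3603 = 77.5404°.
a = sin²(Δφ/2) + cos φ₁ · cos φ₂ · sin²(Δλ/2) = 0.517455.
c = 2·atan2(√a, √(1−a)) = 1.60571 rad → d = 6371·c ≈ 10230.00 km.

10230 km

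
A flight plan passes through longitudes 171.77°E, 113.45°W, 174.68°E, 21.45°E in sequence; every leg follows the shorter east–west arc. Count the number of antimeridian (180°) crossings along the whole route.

2

Leg 1: +171.77° → -113.45°, shortest Δλ = 74.78° (east) — crosses 180°.
Leg 2: -113.45° → +174.68°, shortest Δλ = -71.87° (west) — crosses 180°.
Leg 3: +174.68° → +21.45°, shortest Δλ = -153.23° (west) — does not cross 180°.
Total crossings: 2.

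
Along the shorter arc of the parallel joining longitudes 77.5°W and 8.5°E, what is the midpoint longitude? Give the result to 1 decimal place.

Signed shortest Δλ from -77.5° to +8.5° is +86.0°.
Midpoint longitude = -77.5° + (+86.0°)/2 = -77.5° + 43.0° = -34.5°.

34.5°W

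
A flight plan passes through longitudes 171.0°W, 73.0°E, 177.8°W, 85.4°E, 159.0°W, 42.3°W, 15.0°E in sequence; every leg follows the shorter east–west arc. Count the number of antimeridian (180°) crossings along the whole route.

Leg 1: -171.0° → +73.0°, shortest Δλ = -116.0° (west) — crosses 180°.
Leg 2: +73.0° → -177.8°, shortest Δλ = 109.2° (east) — crosses 180°.
Leg 3: -177.8° → +85.4°, shortest Δλ = -96.8° (west) — crosses 180°.
Leg 4: +85.4° → -159.0°, shortest Δλ = 115.6° (east) — crosses 180°.
Leg 5: -159.0° → -42.3°, shortest Δλ = 116.7° (east) — does not cross 180°.
Leg 6: -42.3° → +15.0°, shortest Δλ = 57.3° (east) — does not cross 180°.
Total crossings: 4.

4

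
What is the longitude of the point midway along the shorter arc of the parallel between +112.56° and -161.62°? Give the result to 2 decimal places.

Signed shortest Δλ from +112.56° to -161.62° is +85.82°.
Midpoint longitude = +112.56° + (+85.82°)/2 = +112.56° + 42.91° = +155.47°.
(The naïve average (+112.56 + -161.62)/2 = -24.53° is on the wrong side of the globe.)

+155.47°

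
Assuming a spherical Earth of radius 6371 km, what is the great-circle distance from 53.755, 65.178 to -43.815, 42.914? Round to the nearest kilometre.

11054 km

Δλ = 42.914 − 65.178 = -22.264°.
Δφ = -43.815 − 53.755 = -97.570°.
a = sin²(Δφ/2) + cos φ₁ · cos φ₂ · sin²(Δλ/2) = 0.581772.
c = 2·atan2(√a, √(1−a)) = 1.73508 rad → d = 6371·c ≈ 11054.18 km.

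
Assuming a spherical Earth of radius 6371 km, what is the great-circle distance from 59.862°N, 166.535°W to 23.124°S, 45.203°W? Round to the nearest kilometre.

Δλ = -45.203 − -166.535 = 121.332°.
Δφ = -23.124 − 59.862 = -82.986°.
a = sin²(Δφ/2) + cos φ₁ · cos φ₂ · sin²(Δλ/2) = 0.789870.
c = 2·atan2(√a, √(1−a)) = 2.18921 rad → d = 6371·c ≈ 13947.43 km.

13947 km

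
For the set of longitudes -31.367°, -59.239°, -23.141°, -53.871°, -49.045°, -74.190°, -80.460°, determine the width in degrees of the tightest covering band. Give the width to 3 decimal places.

Sort the longitudes: -80.460°, -74.190°, -59.239°, -53.871°, -49.045°, -31.367°, -23.141°.
Eastward gaps between consecutive values (wrapping around): 6.270°, 14.951°, 5.368°, 4.826°, 17.678°, 8.226°, 302.681°.
Largest gap = 302.681° ⇒ minimal covering band is its complement: 360° − 302.681° = 57.319°.
Band runs from -80.460° eastward to -23.141°.

57.319°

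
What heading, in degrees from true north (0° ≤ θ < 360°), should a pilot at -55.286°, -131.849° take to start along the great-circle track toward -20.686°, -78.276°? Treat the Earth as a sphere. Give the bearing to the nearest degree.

Δλ = -78.276 − -131.849 = 53.573°.
θ = atan2( sin Δλ · cos φ₂ , cos φ₁ · sin φ₂ − sin φ₁ · cos φ₂ · cos Δλ )
  = atan2(0.75274, 0.25547) = 71.253° → normalised to [0°, 360°): 71.253°.

71°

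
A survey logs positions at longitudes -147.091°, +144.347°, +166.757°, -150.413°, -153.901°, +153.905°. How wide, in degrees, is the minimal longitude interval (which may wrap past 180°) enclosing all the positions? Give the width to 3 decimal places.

68.562°

Sort the longitudes: -153.901°, -150.413°, -147.091°, +144.347°, +153.905°, +166.757°.
Eastward gaps between consecutive values (wrapping around): 3.488°, 3.322°, 291.438°, 9.558°, 12.852°, 39.342°.
Largest gap = 291.438° ⇒ minimal covering band is its complement: 360° − 291.438° = 68.562°.
Band runs from +144.347° eastward to -147.091°, crossing the antimeridian.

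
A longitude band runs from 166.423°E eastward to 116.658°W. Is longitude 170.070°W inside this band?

Yes

Band width going east from +166.423° to -116.658°: ((-116.658 − 166.423) mod 360) = 76.919°.
Offset of -170.070° east of the west edge: ((-170.070 − 166.423) mod 360) = 23.507°.
23.507° ≤ 76.919° ⇒ inside.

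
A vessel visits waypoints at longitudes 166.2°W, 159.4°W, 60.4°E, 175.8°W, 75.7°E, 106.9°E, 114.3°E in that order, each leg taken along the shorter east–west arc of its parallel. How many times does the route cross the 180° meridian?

Leg 1: -166.2° → -159.4°, shortest Δλ = 6.8° (east) — does not cross 180°.
Leg 2: -159.4° → +60.4°, shortest Δλ = -140.2° (west) — crosses 180°.
Leg 3: +60.4° → -175.8°, shortest Δλ = 123.8° (east) — crosses 180°.
Leg 4: -175.8° → +75.7°, shortest Δλ = -108.5° (west) — crosses 180°.
Leg 5: +75.7° → +106.9°, shortest Δλ = 31.2° (east) — does not cross 180°.
Leg 6: +106.9° → +114.3°, shortest Δλ = 7.4° (east) — does not cross 180°.
Total crossings: 3.

3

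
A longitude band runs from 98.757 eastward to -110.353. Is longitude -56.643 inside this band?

No

Band width going east from +98.757° to -110.353°: ((-110.353 − 98.757) mod 360) = 150.890°.
Offset of -56.643° east of the west edge: ((-56.643 − 98.757) mod 360) = 204.600°.
204.600° > 150.890° ⇒ outside.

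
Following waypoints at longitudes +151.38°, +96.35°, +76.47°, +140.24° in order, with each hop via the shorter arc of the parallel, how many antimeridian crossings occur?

0

Leg 1: +151.38° → +96.35°, shortest Δλ = -55.03° (west) — does not cross 180°.
Leg 2: +96.35° → +76.47°, shortest Δλ = -19.88° (west) — does not cross 180°.
Leg 3: +76.47° → +140.24°, shortest Δλ = 63.77° (east) — does not cross 180°.
Total crossings: 0.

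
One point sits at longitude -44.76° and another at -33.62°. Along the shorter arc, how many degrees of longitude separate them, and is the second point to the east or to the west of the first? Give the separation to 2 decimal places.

Raw difference: -33.62 − -44.76 = 11.14°.
Normalise into (−180°, 180°]: 11.14° stays 11.14°.
Positive ⇒ the second point lies to the east; separation 11.14°.

11.14° east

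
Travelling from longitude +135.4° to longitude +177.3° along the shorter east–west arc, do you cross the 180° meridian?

No

Signed shortest Δλ = ((177.3 − 135.4 + 180) mod 360) − 180 = 41.9°.
Going east by 41.9° from +135.4° reaches +177.3° without touching 180°.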